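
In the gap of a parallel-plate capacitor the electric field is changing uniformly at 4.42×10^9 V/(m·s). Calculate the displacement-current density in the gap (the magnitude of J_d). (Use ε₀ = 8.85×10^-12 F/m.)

0.0391 A/m²

J_d = ε₀ ∂E/∂t, so J_d = 0.0391 A/m².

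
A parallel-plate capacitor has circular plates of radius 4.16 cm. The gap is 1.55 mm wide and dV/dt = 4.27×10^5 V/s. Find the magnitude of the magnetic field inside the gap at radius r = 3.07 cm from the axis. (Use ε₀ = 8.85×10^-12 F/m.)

I_d = C dV/dt with C = ε₀πR²/d = 3.104×10^-11 F, so I_d = (3.104×10^-11)(4.27×10^5) = 1.325×10^-5 A.
An Ampèrian loop of radius r encloses a fraction (r/R)² of I_d. Then B·2πr = μ₀ I_d (r/R)², giving B = μ₀ I_d r/(2πR²) = 4.70×10^-11 T.

4.70×10^-11 T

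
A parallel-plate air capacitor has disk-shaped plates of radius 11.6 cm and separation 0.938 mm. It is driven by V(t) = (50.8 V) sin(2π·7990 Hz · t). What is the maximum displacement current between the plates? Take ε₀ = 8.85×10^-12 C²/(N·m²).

C = ε₀A/d = (8.85×10^-12)(0.04227)/(9.38×10^-4) = 3.988×10^-10 F; ω = 2πf = 5.020×10^4 rad/s.
I_d = C dV/dt, so |I_d|_max = C V₀ ω = (3.988×10^-10)(50.8)(5.020×10^4) = 1.02×10^-3 A.

1.02×10^-3 A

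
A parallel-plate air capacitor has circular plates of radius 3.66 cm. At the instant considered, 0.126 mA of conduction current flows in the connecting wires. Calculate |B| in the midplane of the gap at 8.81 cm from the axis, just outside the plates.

Between the plates the displacement current equals the wire current: I_d = 0.126 mA = 1.26×10^-4 A.
With r > R the enclosed displacement current is the full I_d; B = μ₀ I_d / (2πr) = 2.86×10^-10 T.

2.86×10^-10 T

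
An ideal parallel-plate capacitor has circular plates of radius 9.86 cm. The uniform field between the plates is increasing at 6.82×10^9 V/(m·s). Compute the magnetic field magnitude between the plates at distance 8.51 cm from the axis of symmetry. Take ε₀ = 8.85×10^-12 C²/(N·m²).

Through the whole plate area (πR² = 0.03054 m²), I_d = ε₀ πR² dE/dt = 1.843×10^-3 A.
An Ampèrian loop of radius r encloses a fraction (r/R)² of I_d. Then B·2πr = μ₀ I_d (r/R)², giving B = μ₀ I_d r/(2πR²) = 3.23×10^-9 T.

3.23×10^-9 T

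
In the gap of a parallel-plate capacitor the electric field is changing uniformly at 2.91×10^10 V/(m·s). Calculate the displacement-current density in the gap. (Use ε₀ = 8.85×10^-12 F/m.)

J_d = ε₀ ∂E/∂t, so J_d = 0.258 A/m².

0.258 A/m²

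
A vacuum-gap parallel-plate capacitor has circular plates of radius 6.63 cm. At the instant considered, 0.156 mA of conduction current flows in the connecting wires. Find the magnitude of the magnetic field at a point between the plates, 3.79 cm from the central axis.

No conduction current crosses the gap, so I_d there equals the 1.56×10^-4 A in the leads.
An Ampèrian loop of radius r encloses a fraction (r/R)² of I_d. Then B·2πr = μ₀ I_d (r/R)², giving B = μ₀ I_d r/(2πR²) = 2.69×10^-10 T.

2.69×10^-10 T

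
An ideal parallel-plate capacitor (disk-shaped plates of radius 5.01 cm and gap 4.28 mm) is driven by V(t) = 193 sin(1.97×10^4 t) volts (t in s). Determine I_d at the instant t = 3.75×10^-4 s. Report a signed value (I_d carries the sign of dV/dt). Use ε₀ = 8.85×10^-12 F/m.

2.79×10^-5 A

C = ε₀A/d = (8.85×10^-12)(7.885×10^-3)/(4.28×10^-3) = 1.630×10^-11 F. dV/dt = V₀ω·cos(ωt); at ωt = 7.3875 rad this factor is 0.4497.
I_d = C dV/dt = (1.630×10^-11)(193)(1.97×10^4)(0.4497) = 2.79×10^-5 A.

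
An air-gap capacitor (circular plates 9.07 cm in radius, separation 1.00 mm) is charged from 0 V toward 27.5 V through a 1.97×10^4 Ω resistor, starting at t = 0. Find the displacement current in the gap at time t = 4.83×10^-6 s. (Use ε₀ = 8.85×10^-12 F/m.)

4.78×10^-4 A

C = ε₀A/d = (8.85×10^-12)(0.02584)/(1.00×10^-3) = 2.287×10^-10 F, so τ = RC = 4.505×10^-6 s.
The conduction current is I(t) = (V₀/R) e^(−t/τ), and the displacement current between the plates equals it.
t/τ = 1.072; I_d = (27.5/1.97×10^4) · e^(−1.072) = (1.396×10^-3)(0.3423) = 4.78×10^-4 A.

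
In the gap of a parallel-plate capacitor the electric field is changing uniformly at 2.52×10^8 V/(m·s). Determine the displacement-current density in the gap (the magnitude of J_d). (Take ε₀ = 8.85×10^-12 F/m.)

The displacement-current density is ε₀ ∂E/∂t = (8.85×10^-12)(2.52×10^8) = 2.23×10^-3 A/m².

2.23×10^-3 A/m²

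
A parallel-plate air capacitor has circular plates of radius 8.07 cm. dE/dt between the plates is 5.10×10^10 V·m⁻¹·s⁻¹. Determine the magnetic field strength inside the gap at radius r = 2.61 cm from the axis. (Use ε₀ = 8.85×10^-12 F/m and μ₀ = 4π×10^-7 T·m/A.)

I_d = ε₀ dΦ_E/dt = ε₀ πR² (dE/dt) = (8.85×10^-12)(0.02046)(5.10×10^10) = 9.235×10^-3 A through the full plate area.
For r < R the Ampère–Maxwell law gives B(2πr) = μ₀ I_d (r²/R²), so B = μ₀ I_d r/(2πR²) = (4π×10^-7)(9.235×10^-3)(0.0261)/(2π·0.0807²) = 7.40×10^-9 T.

7.40×10^-9 T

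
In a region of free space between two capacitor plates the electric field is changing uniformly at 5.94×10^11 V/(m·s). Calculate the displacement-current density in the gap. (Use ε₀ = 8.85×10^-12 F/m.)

The displacement-current density is ε₀ ∂E/∂t = (8.85×10^-12)(5.94×10^11) = 5.26 A/m².

5.26 A/m²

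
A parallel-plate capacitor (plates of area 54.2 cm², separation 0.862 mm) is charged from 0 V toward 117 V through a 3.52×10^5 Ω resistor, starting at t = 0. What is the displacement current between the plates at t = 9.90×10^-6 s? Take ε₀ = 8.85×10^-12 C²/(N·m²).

2.01×10^-4 A

C = ε₀A/d = (8.85×10^-12)(5.42×10^-3)/(8.62×10^-4) = 5.565×10^-11 F, so τ = RC = 1.959×10^-5 s.
The conduction current is I(t) = (V₀/R) e^(−t/τ), and the displacement current between the plates equals it.
t/τ = 0.5054; I_d = (117/3.52×10^5) · e^(−0.5054) = (3.324×10^-4)(0.6033) = 2.01×10^-4 A.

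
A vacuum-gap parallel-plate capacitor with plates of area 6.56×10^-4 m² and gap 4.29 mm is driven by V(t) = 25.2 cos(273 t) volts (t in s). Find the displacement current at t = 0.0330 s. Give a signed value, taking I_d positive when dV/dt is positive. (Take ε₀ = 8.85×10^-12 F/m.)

dE/dt = (V₀ω/d)·−sin(ωt) with ωt = 9.009 rad: (25.2)(273)(-0.4039)/(4.29×10^-3) = -6.477×10^5 V/(m·s).
I_d = ε₀ A dE/dt = (8.85×10^-12)(6.56×10^-4)(-6.477×10^5) = -3.76×10^-9 A.

-3.76×10^-9 A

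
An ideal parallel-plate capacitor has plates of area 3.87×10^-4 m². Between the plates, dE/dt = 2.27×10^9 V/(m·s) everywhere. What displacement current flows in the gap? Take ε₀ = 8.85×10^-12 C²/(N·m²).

I_d = ε₀ A (dE/dt) = (8.85×10^-12)(3.87×10^-4 m²)(2.27×10^9) = 7.77×10^-6 A.

7.77×10^-6 A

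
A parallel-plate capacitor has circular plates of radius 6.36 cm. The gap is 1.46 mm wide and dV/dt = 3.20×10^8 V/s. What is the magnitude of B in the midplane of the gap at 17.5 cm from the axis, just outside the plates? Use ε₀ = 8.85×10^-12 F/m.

dE/dt = (dV/dt)/d = 2.192×10^11 V/(m·s); I_d = ε₀(πR²)(dE/dt) = (8.85×10^-12)(0.01271)(2.192×10^11) = 0.02466 A.
With r > R the enclosed displacement current is the full I_d; B = μ₀ I_d / (2πr) = 2.82×10^-8 T.

2.82×10^-8 T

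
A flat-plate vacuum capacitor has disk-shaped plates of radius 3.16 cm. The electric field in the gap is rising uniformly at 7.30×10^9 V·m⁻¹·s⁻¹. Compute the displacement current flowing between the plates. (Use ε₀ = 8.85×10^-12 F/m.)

The displacement current is ε₀ times dΦ_E/dt = ε₀ A dE/dt = (8.85×10^-12)(3.137×10^-3)(7.30×10^9) = 2.03×10^-4 A.

2.03×10^-4 A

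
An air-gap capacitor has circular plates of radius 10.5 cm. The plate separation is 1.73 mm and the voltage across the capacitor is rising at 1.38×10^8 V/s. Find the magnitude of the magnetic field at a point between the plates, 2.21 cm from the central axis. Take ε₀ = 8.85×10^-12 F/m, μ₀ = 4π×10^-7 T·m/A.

9.80×10^-9 T

With E = V/d, dE/dt = 7.977×10^10 V/(m·s) and πR² = 0.03464 m², giving I_d = ε₀ πR² dE/dt = 0.02445 A.
An Ampèrian loop of radius r encloses a fraction (r/R)² of I_d. Then B·2πr = μ₀ I_d (r/R)², giving B = μ₀ I_d r/(2πR²) = 9.80×10^-9 T.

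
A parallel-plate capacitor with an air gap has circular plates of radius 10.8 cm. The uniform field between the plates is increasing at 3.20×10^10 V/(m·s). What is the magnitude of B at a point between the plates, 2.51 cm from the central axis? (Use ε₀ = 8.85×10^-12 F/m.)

4.47×10^-9 T

I_d = ε₀ dΦ_E/dt = ε₀ πR² (dE/dt) = (8.85×10^-12)(0.03664)(3.20×10^10) = 0.01038 A through the full plate area.
For r < R the Ampère–Maxwell law gives B(2πr) = μ₀ I_d (r²/R²), so B = μ₀ I_d r/(2πR²) = (4π×10^-7)(0.01038)(0.0251)/(2π·0.108²) = 4.47×10^-9 T.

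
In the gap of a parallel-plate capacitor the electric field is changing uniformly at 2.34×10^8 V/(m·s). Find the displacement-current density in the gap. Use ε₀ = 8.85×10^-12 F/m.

2.07×10^-3 A/m²

J_d = ε₀ ∂E/∂t, so J_d = 2.07×10^-3 A/m².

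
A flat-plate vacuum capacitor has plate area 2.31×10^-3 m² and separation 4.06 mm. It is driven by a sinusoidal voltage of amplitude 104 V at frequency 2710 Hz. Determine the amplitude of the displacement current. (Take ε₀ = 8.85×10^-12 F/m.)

8.92×10^-6 A

(dE/dt)_max = V₀ω/d = 4.362×10^8 V/(m·s); ω = 2πf = 1.703×10^4 rad/s.
I_d,max = ε₀ A (dE/dt)_max = (8.85×10^-12)(2.31×10^-3)(4.362×10^8) = 8.92×10^-6 A.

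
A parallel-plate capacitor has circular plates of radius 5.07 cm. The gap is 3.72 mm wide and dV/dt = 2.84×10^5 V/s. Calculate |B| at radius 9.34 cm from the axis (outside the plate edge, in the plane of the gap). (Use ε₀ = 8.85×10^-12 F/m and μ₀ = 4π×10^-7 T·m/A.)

dE/dt = (dV/dt)/d = 7.634×10^7 V/(m·s); I_d = ε₀(πR²)(dE/dt) = (8.85×10^-12)(8.075×10^-3)(7.634×10^7) = 5.456×10^-6 A.
For r ≥ R the full I_d is enclosed: B = μ₀ I_d/(2πr) = (4π×10^-7)(5.456×10^-6)/(2π·0.0934) = 1.17×10^-11 T.

1.17×10^-11 T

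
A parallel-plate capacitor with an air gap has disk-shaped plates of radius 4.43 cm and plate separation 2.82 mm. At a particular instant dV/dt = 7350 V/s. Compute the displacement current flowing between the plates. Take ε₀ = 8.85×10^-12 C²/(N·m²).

The displacement current equals the charging current C dV/dt. With C = ε₀A/d = (8.85×10^-12)(6.165×10^-3)/(2.82×10^-3) = 1.935×10^-11 F, I_d = (1.935×10^-11)(7350) = 1.42×10^-7 A.

1.42×10^-7 A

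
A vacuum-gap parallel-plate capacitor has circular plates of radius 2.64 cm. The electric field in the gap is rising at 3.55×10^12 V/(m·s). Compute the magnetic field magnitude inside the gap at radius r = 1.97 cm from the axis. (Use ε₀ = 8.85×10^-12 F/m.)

Total displacement current: I_d = ε₀(πR²)(dE/dt) = (8.85×10^-12)(2.190×10^-3)(3.55×10^12) = 0.06880 A.
For r < R the Ampère–Maxwell law gives B(2πr) = μ₀ I_d (r²/R²), so B = μ₀ I_d r/(2πR²) = (4π×10^-7)(0.06880)(0.0197)/(2π·0.0264²) = 3.89×10^-7 T.

3.89×10^-7 T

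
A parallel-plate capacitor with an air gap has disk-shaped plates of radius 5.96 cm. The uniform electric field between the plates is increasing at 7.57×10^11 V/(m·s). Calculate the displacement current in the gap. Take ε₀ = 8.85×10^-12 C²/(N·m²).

0.0748 A

The displacement current is ε₀ times dΦ_E/dt = ε₀ A dE/dt = (8.85×10^-12)(0.01116)(7.57×10^11) = 0.0748 A.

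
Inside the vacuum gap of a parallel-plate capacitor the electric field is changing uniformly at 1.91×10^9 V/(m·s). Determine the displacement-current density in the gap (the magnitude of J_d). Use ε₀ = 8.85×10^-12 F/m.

J_d = ε₀ dE/dt = (8.85×10^-12)(1.91×10^9) = 0.0169 A/m².

0.0169 A/m²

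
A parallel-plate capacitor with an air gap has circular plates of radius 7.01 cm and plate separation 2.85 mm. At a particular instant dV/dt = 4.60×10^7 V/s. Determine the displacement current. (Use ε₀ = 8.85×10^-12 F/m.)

2.21×10^-3 A

The field between the plates is E = V/d, so dE/dt = (4.60×10^7)/(2.85×10^-3 m) = 1.614×10^10 V/(m·s).
I_d = ε₀ A (dE/dt) = (8.85×10^-12)(0.01544)(1.614×10^10) = 2.21×10^-3 A.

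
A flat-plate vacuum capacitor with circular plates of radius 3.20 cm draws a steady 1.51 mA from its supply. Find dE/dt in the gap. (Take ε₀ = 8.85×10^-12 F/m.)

The displacement current between the plates equals the conduction current, I_d = 1.51 mA.
Inverting I_d = ε₀ A dE/dt gives dE/dt = 1.51×10^-3 / (8.85×10^-12 · 3.217×10^-3) = 5.30×10^10 V/(m·s).

5.30×10^10 V/(m·s)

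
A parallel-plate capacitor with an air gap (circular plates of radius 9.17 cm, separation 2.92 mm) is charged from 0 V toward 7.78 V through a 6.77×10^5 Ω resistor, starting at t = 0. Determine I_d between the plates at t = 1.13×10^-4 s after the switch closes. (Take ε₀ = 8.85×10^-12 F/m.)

C = ε₀A/d = (8.85×10^-12)(0.02642)/(2.92×10^-3) = 8.007×10^-11 F, so τ = RC = 5.421×10^-5 s.
The conduction current is I(t) = (V₀/R) e^(−t/τ), and the displacement current between the plates equals it.
t/τ = 2.084; I_d = (7.78/6.77×10^5) · e^(−2.084) = (1.149×10^-5)(0.1244) = 1.43×10^-6 A.

1.43×10^-6 A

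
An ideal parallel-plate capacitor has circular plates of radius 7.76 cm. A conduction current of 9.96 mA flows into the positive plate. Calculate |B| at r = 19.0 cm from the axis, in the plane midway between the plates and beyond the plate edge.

1.05×10^-8 T

By continuity the displacement current in the gap matches the conduction current: I_d = 9.96×10^-3 A.
For r ≥ R the full I_d is enclosed: B = μ₀ I_d/(2πr) = (4π×10^-7)(9.96×10^-3)/(2π·0.190) = 1.05×10^-8 T.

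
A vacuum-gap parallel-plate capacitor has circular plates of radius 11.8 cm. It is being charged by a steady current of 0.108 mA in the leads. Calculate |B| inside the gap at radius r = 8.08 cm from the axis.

By continuity the displacement current in the gap matches the conduction current: I_d = 1.08×10^-4 A.
An Ampèrian loop of radius r encloses a fraction (r/R)² of I_d. Then B·2πr = μ₀ I_d (r/R)², giving B = μ₀ I_d r/(2πR²) = 1.25×10^-10 T.

1.25×10^-10 T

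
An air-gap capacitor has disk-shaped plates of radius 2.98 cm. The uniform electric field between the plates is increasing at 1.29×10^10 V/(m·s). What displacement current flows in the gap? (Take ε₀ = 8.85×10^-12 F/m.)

I_d = ε₀ A (dE/dt) = (8.85×10^-12)(2.790×10^-3 m²)(1.29×10^10) = 3.19×10^-4 A.

3.19×10^-4 A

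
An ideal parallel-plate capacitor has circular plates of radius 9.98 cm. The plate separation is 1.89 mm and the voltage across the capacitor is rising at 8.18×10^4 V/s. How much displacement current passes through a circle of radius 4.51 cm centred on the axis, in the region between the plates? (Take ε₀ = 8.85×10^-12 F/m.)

2.45×10^-6 A

I_d = C dV/dt with C = ε₀πR²/d = 1.465×10^-10 F, so I_d = (1.465×10^-10)(8.18×10^4) = 1.198×10^-5 A.
Through an area πr² the displacement current is I_d·(πr²/πR²) = I_d (r/R)² = 2.45×10^-6 A.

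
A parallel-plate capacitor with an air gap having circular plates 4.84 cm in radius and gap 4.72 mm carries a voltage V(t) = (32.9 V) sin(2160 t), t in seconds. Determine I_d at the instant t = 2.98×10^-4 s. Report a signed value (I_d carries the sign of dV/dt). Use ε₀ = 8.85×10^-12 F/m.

C = ε₀A/d = (8.85×10^-12)(7.359×10^-3)/(4.72×10^-3) = 1.380×10^-11 F. dV/dt = V₀ω·cos(ωt); at ωt = 0.64368 rad this factor is 0.7999.
I_d = C dV/dt = (1.380×10^-11)(32.9)(2160)(0.7999) = 7.84×10^-7 A.

7.84×10^-7 A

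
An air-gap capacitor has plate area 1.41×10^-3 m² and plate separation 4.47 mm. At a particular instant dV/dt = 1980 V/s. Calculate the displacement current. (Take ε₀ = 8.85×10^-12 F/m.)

5.53×10^-9 A

The displacement current equals the charging current C dV/dt. With C = ε₀A/d = (8.85×10^-12)(1.41×10^-3)/(4.47×10^-3) = 2.792×10^-12 F, I_d = (2.792×10^-12)(1980) = 5.53×10^-9 A.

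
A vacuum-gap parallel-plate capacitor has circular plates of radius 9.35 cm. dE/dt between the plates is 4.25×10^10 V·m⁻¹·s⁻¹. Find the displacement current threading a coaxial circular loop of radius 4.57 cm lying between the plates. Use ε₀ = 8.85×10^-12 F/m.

Total displacement current: I_d = ε₀(πR²)(dE/dt) = (8.85×10^-12)(0.02746)(4.25×10^10) = 0.01033 A.
Through an area πr² the displacement current is I_d·(πr²/πR²) = I_d (r/R)² = 2.47×10^-3 A.

2.47×10^-3 A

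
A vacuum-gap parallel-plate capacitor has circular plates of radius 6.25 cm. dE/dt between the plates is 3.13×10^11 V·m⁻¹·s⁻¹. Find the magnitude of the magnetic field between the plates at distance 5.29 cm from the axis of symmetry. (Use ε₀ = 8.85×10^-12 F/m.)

9.21×10^-8 T

Through the whole plate area (πR² = 0.01227 m²), I_d = ε₀ πR² dE/dt = 0.03399 A.
An Ampèrian loop of radius r encloses a fraction (r/R)² of I_d. Then B·2πr = μ₀ I_d (r/R)², giving B = μ₀ I_d r/(2πR²) = 9.21×10^-8 T.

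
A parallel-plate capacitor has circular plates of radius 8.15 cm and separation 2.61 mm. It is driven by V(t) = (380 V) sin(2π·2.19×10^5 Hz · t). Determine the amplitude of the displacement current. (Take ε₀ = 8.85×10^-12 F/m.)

0.0370 A

(dE/dt)_max = V₀ω/d = 2.003×10^11 V/(m·s); ω = 2πf = 1.376×10^6 rad/s.
I_d,max = ε₀ A (dE/dt)_max = (8.85×10^-12)(0.02087)(2.003×10^11) = 0.0370 A.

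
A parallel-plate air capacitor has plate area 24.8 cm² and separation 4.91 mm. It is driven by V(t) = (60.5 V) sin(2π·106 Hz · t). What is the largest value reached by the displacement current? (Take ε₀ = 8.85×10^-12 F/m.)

1.80×10^-7 A

The displacement current equals the conduction current C dV/dt, which peaks at C V₀ ω.
With C = ε₀A/d = (8.85×10^-12)(2.48×10^-3)/(4.91×10^-3) = 4.470×10^-12 F and ω = 2πf = 666.0 rad/s, I_d,max = (4.470×10^-12)(60.5)(666.0) = 1.80×10^-7 A.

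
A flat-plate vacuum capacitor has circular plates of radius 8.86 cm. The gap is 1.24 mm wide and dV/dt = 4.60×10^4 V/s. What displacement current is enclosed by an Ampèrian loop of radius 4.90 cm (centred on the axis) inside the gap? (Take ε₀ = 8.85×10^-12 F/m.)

With E = V/d, dE/dt = 3.710×10^7 V/(m·s) and πR² = 0.02466 m², giving I_d = ε₀ πR² dE/dt = 8.097×10^-6 A.
The field is uniform, so I_d,enc = I_d (r/R)² = (8.097×10^-6)(4.90/8.86)² = 2.48×10^-6 A.

2.48×10^-6 A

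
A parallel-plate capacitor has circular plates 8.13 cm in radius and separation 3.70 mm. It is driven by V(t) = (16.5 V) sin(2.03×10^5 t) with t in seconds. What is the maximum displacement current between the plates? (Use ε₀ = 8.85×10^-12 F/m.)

The displacement current equals the conduction current C dV/dt, which peaks at C V₀ ω.
With C = ε₀A/d = (8.85×10^-12)(0.02076)/(3.70×10^-3) = 4.966×10^-11 F and ω = 2.03×10^5 rad/s, I_d,max = (4.966×10^-11)(16.5)(2.03×10^5) = 1.66×10^-4 A.

1.66×10^-4 A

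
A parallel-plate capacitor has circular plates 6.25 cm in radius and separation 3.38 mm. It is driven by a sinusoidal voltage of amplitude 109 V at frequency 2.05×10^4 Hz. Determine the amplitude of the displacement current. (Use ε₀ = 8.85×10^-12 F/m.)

The displacement current equals the conduction current C dV/dt, which peaks at C V₀ ω.
With C = ε₀A/d = (8.85×10^-12)(0.01227)/(3.38×10^-3) = 3.213×10^-11 F and ω = 2πf = 1.288×10^5 rad/s, I_d,max = (3.213×10^-11)(109)(1.288×10^5) = 4.51×10^-4 A.

4.51×10^-4 A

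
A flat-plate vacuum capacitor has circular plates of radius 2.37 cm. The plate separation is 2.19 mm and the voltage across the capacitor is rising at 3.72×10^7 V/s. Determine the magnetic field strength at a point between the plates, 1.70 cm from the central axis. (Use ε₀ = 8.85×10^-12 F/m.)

1.61×10^-9 T

dE/dt = (dV/dt)/d = 1.699×10^10 V/(m·s); I_d = ε₀(πR²)(dE/dt) = (8.85×10^-12)(1.765×10^-3)(1.699×10^10) = 2.654×10^-4 A.
For r < R the Ampère–Maxwell law gives B(2πr) = μ₀ I_d (r²/R²), so B = μ₀ I_d r/(2πR²) = (4π×10^-7)(2.654×10^-4)(0.0170)/(2π·0.0237²) = 1.61×10^-9 T.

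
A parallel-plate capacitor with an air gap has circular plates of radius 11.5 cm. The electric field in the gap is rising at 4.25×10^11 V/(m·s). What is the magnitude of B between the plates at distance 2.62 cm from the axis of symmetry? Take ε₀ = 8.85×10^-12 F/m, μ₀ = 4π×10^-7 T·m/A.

6.19×10^-8 T

Total displacement current: I_d = ε₀(πR²)(dE/dt) = (8.85×10^-12)(0.04155)(4.25×10^11) = 0.1563 A.
An Ampèrian loop of radius r encloses a fraction (r/R)² of I_d. Then B·2πr = μ₀ I_d (r/R)², giving B = μ₀ I_d r/(2πR²) = 6.19×10^-8 T.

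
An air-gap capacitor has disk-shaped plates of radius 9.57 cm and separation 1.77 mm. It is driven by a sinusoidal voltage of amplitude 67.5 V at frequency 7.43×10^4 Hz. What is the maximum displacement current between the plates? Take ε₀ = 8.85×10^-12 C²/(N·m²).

4.53×10^-3 A

(dE/dt)_max = V₀ω/d = 1.780×10^10 V/(m·s); ω = 2πf = 4.668×10^5 rad/s.
I_d,max = ε₀ A (dE/dt)_max = (8.85×10^-12)(0.02877)(1.780×10^10) = 4.53×10^-3 A.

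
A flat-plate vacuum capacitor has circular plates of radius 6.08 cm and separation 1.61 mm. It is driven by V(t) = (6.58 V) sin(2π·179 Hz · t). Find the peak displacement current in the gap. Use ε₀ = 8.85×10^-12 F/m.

(dE/dt)_max = V₀ω/d = 4.598×10^6 V/(m·s); ω = 2πf = 1125 rad/s.
I_d,max = ε₀ A (dE/dt)_max = (8.85×10^-12)(0.01161)(4.598×10^6) = 4.72×10^-7 A.

4.72×10^-7 A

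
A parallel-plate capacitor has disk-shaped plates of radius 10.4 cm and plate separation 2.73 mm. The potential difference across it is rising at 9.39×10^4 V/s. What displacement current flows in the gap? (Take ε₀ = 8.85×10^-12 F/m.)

1.03×10^-5 A

The field between the plates is E = V/d, so dE/dt = (9.39×10^4)/(2.73×10^-3 m) = 3.440×10^7 V/(m·s).
I_d = ε₀ A (dE/dt) = (8.85×10^-12)(0.03398)(3.440×10^7) = 1.03×10^-5 A.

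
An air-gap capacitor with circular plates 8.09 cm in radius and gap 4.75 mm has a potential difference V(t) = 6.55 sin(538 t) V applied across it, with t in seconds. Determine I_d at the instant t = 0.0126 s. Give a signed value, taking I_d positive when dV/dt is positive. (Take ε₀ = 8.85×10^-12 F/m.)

dV/dt = (6.55)(538)·cos(6.7788) = 3100 V/s.
I_d = C dV/dt with C = ε₀A/d = (8.85×10^-12)(0.02056)/(4.75×10^-3) = 3.831×10^-11 F, so I_d = (3.831×10^-11)(3100) = 1.19×10^-7 A.

1.19×10^-7 A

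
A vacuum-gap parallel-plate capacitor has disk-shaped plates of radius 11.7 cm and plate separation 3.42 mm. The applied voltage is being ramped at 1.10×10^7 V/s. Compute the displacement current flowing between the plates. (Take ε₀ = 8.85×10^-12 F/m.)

E = V/d so dE/dt = (dV/dt)/d = 3.216×10^9 V/(m·s), and I_d = ε₀ A dE/dt = (8.85×10^-12)(0.04301)(3.216×10^9) = 1.22×10^-3 A.

1.22×10^-3 A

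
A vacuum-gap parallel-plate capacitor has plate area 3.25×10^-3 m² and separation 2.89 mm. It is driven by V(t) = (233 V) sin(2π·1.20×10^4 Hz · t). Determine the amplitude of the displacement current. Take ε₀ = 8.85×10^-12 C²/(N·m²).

C = ε₀A/d = (8.85×10^-12)(3.25×10^-3)/(2.89×10^-3) = 9.952×10^-12 F; ω = 2πf = 7.540×10^4 rad/s.
I_d = C dV/dt, so |I_d|_max = C V₀ ω = (9.952×10^-12)(233)(7.540×10^4) = 1.75×10^-4 A.

1.75×10^-4 A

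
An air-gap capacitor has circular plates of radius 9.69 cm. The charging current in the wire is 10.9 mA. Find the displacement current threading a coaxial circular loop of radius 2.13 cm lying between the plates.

By continuity the displacement current in the gap matches the conduction current: I_d = 0.0109 A.
The field is uniform, so I_d,enc = I_d (r/R)² = (0.0109)(2.13/9.69)² = 5.27×10^-4 A.

5.27×10^-4 A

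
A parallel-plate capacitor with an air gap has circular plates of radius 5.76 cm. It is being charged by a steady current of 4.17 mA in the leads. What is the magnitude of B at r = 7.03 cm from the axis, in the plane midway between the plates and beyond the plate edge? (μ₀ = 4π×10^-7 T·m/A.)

1.19×10^-8 T

Between the plates the displacement current equals the wire current: I_d = 4.17 mA = 4.17×10^-3 A.
Outside the plates the loop encloses all of I_d, so B·2πr = μ₀ I_d and B = 1.19×10^-8 T.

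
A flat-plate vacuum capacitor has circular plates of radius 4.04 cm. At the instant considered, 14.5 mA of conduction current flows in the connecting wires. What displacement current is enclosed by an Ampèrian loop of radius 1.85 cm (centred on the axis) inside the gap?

3.04×10^-3 A

No conduction current crosses the gap, so I_d there equals the 0.0145 A in the leads.
The field is uniform, so I_d,enc = I_d (r/R)² = (0.0145)(1.85/4.04)² = 3.04×10^-3 A.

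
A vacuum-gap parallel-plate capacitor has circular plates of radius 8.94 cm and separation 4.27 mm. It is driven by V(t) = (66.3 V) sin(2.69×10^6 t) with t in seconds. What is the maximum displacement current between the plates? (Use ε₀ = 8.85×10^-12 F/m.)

9.28×10^-3 A

The displacement current equals the conduction current C dV/dt, which peaks at C V₀ ω.
With C = ε₀A/d = (8.85×10^-12)(0.02511)/(4.27×10^-3) = 5.204×10^-11 F and ω = 2.69×10^6 rad/s, I_d,max = (5.204×10^-11)(66.3)(2.69×10^6) = 9.28×10^-3 A.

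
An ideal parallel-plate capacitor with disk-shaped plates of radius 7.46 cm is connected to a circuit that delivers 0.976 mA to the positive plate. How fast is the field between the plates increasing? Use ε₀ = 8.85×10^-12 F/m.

By continuity, I_d in the gap equals the 0.976 mA flowing in the wire.
Inverting I_d = ε₀ A dE/dt gives dE/dt = 9.76×10^-4 / (8.85×10^-12 · 0.01748) = 6.31×10^9 V/(m·s).

6.31×10^9 V/(m·s)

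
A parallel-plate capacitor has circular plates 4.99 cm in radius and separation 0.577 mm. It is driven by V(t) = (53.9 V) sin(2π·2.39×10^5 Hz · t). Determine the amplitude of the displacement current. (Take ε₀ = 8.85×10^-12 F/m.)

The displacement current equals the conduction current C dV/dt, which peaks at C V₀ ω.
With C = ε₀A/d = (8.85×10^-12)(7.823×10^-3)/(5.77×10^-4) = 1.200×10^-10 F and ω = 2πf = 1.502×10^6 rad/s, I_d,max = (1.200×10^-10)(53.9)(1.502×10^6) = 9.71×10^-3 A.

9.71×10^-3 A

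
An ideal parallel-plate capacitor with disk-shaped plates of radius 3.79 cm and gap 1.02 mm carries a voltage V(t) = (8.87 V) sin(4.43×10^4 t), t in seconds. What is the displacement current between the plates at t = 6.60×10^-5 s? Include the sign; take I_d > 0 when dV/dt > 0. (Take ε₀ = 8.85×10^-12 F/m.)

-1.50×10^-5 A

dV/dt = (8.87)(4.43×10^4)·cos(2.9238) = -3.837×10^5 V/s.
I_d = C dV/dt with C = ε₀A/d = (8.85×10^-12)(4.513×10^-3)/(1.02×10^-3) = 3.916×10^-11 F, so I_d = (3.916×10^-11)(-3.837×10^5) = -1.50×10^-5 A.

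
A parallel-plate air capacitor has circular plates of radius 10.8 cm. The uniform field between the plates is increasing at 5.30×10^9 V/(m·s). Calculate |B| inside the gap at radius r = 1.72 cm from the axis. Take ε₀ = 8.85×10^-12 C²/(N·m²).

I_d = ε₀ dΦ_E/dt = ε₀ πR² (dE/dt) = (8.85×10^-12)(0.03664)(5.30×10^9) = 1.719×10^-3 A through the full plate area.
For r < R the Ampère–Maxwell law gives B(2πr) = μ₀ I_d (r²/R²), so B = μ₀ I_d r/(2πR²) = (4π×10^-7)(1.719×10^-3)(0.0172)/(2π·0.108²) = 5.07×10^-10 T.

5.07×10^-10 T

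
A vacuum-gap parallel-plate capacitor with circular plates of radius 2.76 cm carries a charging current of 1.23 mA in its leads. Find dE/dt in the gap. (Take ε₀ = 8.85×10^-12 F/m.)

Charge continuity gives I_d = I = 1.23×10^-3 A between the plates.
Since I_d = ε₀ A dE/dt, dE/dt = I_d/(ε₀A) = (1.23×10^-3)/((8.85×10^-12)(2.393×10^-3)) = 5.81×10^10 V/(m·s).

5.81×10^10 V/(m·s)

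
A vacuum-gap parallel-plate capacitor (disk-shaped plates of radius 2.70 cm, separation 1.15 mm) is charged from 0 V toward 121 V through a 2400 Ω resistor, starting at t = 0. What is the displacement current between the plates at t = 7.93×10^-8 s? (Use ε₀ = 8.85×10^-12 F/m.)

7.73×10^-3 A

With C = ε₀A/d = (8.85×10^-12)(2.290×10^-3)/(1.15×10^-3) = 1.762×10^-11 F, the time constant is τ = RC = 4.229×10^-8 s, so t/τ = 1.875 and e^(−t/τ) = 0.1534.
I_d = I_cond = (V₀/R) e^(−t/τ) = (0.05042)(0.1534) = 7.73×10^-3 A.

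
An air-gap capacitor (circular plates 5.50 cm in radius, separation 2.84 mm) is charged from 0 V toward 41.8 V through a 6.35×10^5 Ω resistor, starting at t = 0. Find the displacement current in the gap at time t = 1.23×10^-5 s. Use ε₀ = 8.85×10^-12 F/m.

With C = ε₀A/d = (8.85×10^-12)(9.503×10^-3)/(2.84×10^-3) = 2.961×10^-11 F, the time constant is τ = RC = 1.880×10^-5 s, so t/τ = 0.6543 and e^(−t/τ) = 0.5198.
I_d = I_cond = (V₀/R) e^(−t/τ) = (6.583×10^-5)(0.5198) = 3.42×10^-5 A.

3.42×10^-5 A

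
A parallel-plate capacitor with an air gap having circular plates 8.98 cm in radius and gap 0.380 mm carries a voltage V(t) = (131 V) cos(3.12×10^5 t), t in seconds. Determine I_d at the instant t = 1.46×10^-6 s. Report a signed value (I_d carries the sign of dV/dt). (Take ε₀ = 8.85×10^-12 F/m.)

-0.0106 A

dE/dt = (V₀ω/d)·−sin(ωt) with ωt = 0.45552 rad: (131)(3.12×10^5)(-0.4399)/(3.80×10^-4) = -4.731×10^10 V/(m·s).
I_d = ε₀ A dE/dt = (8.85×10^-12)(0.02533)(-4.731×10^10) = -0.0106 A.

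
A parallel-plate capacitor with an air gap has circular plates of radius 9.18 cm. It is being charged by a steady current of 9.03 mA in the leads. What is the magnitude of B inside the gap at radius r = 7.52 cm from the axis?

1.61×10^-8 T

Between the plates the displacement current equals the wire current: I_d = 9.03 mA = 9.03×10^-3 A.
For r < R the Ampère–Maxwell law gives B(2πr) = μ₀ I_d (r²/R²), so B = μ₀ I_d r/(2πR²) = (4π×10^-7)(9.03×10^-3)(0.0752)/(2π·0.0918²) = 1.61×10^-8 T.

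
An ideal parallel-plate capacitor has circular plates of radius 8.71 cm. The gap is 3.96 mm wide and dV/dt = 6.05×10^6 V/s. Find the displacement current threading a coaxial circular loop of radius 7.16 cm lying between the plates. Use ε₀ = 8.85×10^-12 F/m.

2.18×10^-4 A

With E = V/d, dE/dt = 1.528×10^9 V/(m·s) and πR² = 0.02383 m², giving I_d = ε₀ πR² dE/dt = 3.222×10^-4 A.
Through an area πr² the displacement current is I_d·(πr²/πR²) = I_d (r/R)² = 2.18×10^-4 A.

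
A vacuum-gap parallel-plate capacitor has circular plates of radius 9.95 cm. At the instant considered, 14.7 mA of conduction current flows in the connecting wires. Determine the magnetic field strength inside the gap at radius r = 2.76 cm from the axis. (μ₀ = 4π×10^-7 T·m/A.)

8.20×10^-9 T

Between the plates the displacement current equals the wire current: I_d = 14.7 mA = 0.0147 A.
An Ampèrian loop of radius r encloses a fraction (r/R)² of I_d. Then B·2πr = μ₀ I_d (r/R)², giving B = μ₀ I_d r/(2πR²) = 8.20×10^-9 T.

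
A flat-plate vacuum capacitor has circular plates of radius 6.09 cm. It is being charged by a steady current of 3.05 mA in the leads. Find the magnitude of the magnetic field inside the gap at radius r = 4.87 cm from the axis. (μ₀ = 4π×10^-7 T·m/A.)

By continuity the displacement current in the gap matches the conduction current: I_d = 3.05×10^-3 A.
For r < R the Ampère–Maxwell law gives B(2πr) = μ₀ I_d (r²/R²), so B = μ₀ I_d r/(2πR²) = (4π×10^-7)(3.05×10^-3)(0.0487)/(2π·0.0609²) = 8.01×10^-9 T.

8.01×10^-9 T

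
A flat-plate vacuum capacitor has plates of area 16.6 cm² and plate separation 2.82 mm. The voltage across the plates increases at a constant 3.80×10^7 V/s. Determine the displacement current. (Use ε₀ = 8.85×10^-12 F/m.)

The field between the plates is E = V/d, so dE/dt = (3.80×10^7)/(2.82×10^-3 m) = 1.348×10^10 V/(m·s).
I_d = ε₀ A (dE/dt) = (8.85×10^-12)(1.66×10^-3)(1.348×10^10) = 1.98×10^-4 A.

1.98×10^-4 A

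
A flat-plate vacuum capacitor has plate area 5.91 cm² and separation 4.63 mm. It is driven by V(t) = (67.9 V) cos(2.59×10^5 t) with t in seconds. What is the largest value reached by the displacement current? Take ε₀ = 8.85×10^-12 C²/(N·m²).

The displacement current equals the conduction current C dV/dt, which peaks at C V₀ ω.
With C = ε₀A/d = (8.85×10^-12)(5.91×10^-4)/(4.63×10^-3) = 1.130×10^-12 F and ω = 2.59×10^5 rad/s, I_d,max = (1.130×10^-12)(67.9)(2.59×10^5) = 1.99×10^-5 A.

1.99×10^-5 A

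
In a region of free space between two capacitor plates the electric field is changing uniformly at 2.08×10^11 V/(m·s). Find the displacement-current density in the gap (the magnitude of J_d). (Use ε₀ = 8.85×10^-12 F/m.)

1.84 A/m²

The displacement-current density is ε₀ ∂E/∂t = (8.85×10^-12)(2.08×10^11) = 1.84 A/m².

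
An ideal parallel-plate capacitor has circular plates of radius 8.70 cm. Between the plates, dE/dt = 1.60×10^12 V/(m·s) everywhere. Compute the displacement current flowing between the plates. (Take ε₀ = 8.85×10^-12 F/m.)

0.337 A

I_d = ε₀ A (dE/dt) = (8.85×10^-12)(0.02378 m²)(1.60×10^12) = 0.337 A.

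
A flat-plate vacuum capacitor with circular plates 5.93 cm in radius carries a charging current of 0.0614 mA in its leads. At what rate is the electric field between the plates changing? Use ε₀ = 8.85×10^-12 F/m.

The displacement current between the plates equals the conduction current, I_d = 0.0614 mA.
Inverting I_d = ε₀ A dE/dt gives dE/dt = 6.14×10^-5 / (8.85×10^-12 · 0.01105) = 6.28×10^8 V/(m·s).

6.28×10^8 V/(m·s)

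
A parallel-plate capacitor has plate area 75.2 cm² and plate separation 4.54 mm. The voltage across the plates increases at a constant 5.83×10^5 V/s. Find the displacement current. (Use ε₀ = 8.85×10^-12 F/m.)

C = ε₀A/d = (8.85×10^-12)(7.52×10^-3)/(4.54×10^-3) = 1.466×10^-11 F.
I_d = C dV/dt = (1.466×10^-11)(5.83×10^5) = 8.55×10^-6 A.

8.55×10^-6 A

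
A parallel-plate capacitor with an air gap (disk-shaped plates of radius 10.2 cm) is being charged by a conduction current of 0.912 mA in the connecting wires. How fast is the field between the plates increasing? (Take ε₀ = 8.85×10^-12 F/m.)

Charge continuity gives I_d = I = 9.12×10^-4 A between the plates.
Inverting I_d = ε₀ A dE/dt gives dE/dt = 9.12×10^-4 / (8.85×10^-12 · 0.03269) = 3.15×10^9 V/(m·s).

3.15×10^9 V/(m·s)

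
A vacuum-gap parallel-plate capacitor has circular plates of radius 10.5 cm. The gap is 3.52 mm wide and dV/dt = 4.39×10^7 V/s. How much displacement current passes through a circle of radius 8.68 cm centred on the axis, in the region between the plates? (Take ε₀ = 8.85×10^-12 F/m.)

2.61×10^-3 A

With E = V/d, dE/dt = 1.247×10^10 V/(m·s) and πR² = 0.03464 m², giving I_d = ε₀ πR² dE/dt = 3.823×10^-3 A.
Since J_d is uniform, the enclosed fraction is (r/R)² = 0.6834, giving I_d,enc = 2.61×10^-3 A.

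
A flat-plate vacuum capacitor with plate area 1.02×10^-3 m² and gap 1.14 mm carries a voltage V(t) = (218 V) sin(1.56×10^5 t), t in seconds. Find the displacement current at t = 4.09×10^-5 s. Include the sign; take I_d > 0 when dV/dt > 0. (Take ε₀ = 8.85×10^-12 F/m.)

dV/dt = (218)(1.56×10^5)·cos(6.3804) = 3.385×10^7 V/s.
I_d = C dV/dt with C = ε₀A/d = (8.85×10^-12)(1.02×10^-3)/(1.14×10^-3) = 7.918×10^-12 F, so I_d = (7.918×10^-12)(3.385×10^7) = 2.68×10^-4 A.

2.68×10^-4 A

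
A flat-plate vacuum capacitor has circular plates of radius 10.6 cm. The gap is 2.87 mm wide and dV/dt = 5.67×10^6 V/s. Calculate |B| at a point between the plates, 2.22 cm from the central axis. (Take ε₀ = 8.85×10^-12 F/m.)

2.44×10^-10 T

With E = V/d, dE/dt = 1.976×10^9 V/(m·s) and πR² = 0.03530 m², giving I_d = ε₀ πR² dE/dt = 6.173×10^-4 A.
∮B·dl = μ₀ I_d,enc with I_d,enc = I_d r²/R² = 2.708×10^-5 A; so B = μ₀ I_d,enc/(2πr) = 2.44×10^-10 T.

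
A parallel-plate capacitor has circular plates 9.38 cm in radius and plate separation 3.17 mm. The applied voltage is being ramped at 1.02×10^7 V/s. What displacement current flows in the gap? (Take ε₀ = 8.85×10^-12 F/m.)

7.87×10^-4 A

The displacement current equals the charging current C dV/dt. With C = ε₀A/d = (8.85×10^-12)(0.02764)/(3.17×10^-3) = 7.717×10^-11 F, I_d = (7.717×10^-11)(1.02×10^7) = 7.87×10^-4 A.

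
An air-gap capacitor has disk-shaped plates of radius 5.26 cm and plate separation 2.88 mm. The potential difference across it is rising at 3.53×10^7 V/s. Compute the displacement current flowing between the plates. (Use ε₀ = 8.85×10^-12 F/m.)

E = V/d so dE/dt = (dV/dt)/d = 1.226×10^10 V/(m·s), and I_d = ε₀ A dE/dt = (8.85×10^-12)(8.692×10^-3)(1.226×10^10) = 9.43×10^-4 A.

9.43×10^-4 A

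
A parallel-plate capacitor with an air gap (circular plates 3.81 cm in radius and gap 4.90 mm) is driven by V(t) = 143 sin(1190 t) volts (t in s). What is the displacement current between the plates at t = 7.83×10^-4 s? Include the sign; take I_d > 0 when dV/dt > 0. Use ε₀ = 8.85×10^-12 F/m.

8.36×10^-7 A

dE/dt = (V₀ω/d)·cos(ωt) with ωt = 0.93177 rad: (143)(1190)(0.5964)/(4.90×10^-3) = 2.071×10^7 V/(m·s).
I_d = ε₀ A dE/dt = (8.85×10^-12)(4.560×10^-3)(2.071×10^7) = 8.36×10^-7 A.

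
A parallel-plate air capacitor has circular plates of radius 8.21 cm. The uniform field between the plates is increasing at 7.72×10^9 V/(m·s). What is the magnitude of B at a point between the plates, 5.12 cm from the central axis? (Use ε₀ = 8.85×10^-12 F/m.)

2.20×10^-9 T

Through the whole plate area (πR² = 0.02118 m²), I_d = ε₀ πR² dE/dt = 1.447×10^-3 A.
An Ampèrian loop of radius r encloses a fraction (r/R)² of I_d. Then B·2πr = μ₀ I_d (r/R)², giving B = μ₀ I_d r/(2πR²) = 2.20×10^-9 T.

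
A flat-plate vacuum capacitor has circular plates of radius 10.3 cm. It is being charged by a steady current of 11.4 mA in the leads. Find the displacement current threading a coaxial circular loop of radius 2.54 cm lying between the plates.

6.93×10^-4 A

By continuity the displacement current in the gap matches the conduction current: I_d = 0.0114 A.
Through an area πr² the displacement current is I_d·(πr²/πR²) = I_d (r/R)² = 6.93×10^-4 A.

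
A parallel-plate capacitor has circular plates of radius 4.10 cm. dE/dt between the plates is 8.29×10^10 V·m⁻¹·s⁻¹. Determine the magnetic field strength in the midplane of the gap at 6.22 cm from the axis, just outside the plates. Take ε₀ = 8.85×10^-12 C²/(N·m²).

Through the whole plate area (πR² = 5.281×10^-3 m²), I_d = ε₀ πR² dE/dt = 3.874×10^-3 A.
With r > R the enclosed displacement current is the full I_d; B = μ₀ I_d / (2πr) = 1.25×10^-8 T.

1.25×10^-8 T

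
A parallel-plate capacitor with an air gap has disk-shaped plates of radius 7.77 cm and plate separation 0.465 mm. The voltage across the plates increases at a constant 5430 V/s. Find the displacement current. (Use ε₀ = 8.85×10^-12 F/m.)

1.96×10^-6 A

The field between the plates is E = V/d, so dE/dt = (5430)/(4.65×10^-4 m) = 1.168×10^7 V/(m·s).
I_d = ε₀ A (dE/dt) = (8.85×10^-12)(0.01897)(1.168×10^7) = 1.96×10^-6 A.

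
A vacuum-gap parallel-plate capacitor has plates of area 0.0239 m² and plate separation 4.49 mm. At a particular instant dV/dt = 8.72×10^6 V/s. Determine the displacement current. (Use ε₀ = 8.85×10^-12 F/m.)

The field between the plates is E = V/d, so dE/dt = (8.72×10^6)/(4.49×10^-3 m) = 1.942×10^9 V/(m·s).
I_d = ε₀ A (dE/dt) = (8.85×10^-12)(0.0239)(1.942×10^9) = 4.11×10^-4 A.

4.11×10^-4 A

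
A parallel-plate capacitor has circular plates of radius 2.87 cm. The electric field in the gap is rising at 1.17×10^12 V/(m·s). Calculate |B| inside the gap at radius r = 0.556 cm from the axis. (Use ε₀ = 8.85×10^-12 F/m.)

3.62×10^-8 T

Total displacement current: I_d = ε₀(πR²)(dE/dt) = (8.85×10^-12)(2.588×10^-3)(1.17×10^12) = 0.02680 A.
For r < R the Ampère–Maxwell law gives B(2πr) = μ₀ I_d (r²/R²), so B = μ₀ I_d r/(2πR²) = (4π×10^-7)(0.02680)(5.56×10^-3)/(2π·0.0287²) = 3.62×10^-8 T.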